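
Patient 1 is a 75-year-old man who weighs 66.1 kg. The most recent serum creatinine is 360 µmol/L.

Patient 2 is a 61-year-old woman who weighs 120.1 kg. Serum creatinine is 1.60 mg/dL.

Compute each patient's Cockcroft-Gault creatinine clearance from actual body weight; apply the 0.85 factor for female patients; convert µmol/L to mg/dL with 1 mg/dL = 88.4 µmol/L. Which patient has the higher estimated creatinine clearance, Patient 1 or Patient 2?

Patient 1: SCr = 360 / 88.4 = 4.072 mg/dL
Patient 1: CrCl = (140 − 75) × 66.1 / (72 × 4.072) = 4296.5 / 293.18 ≈ 14.7 mL/min
Patient 2: CrCl = (140 − 61) × 120.1 / (72 × 1.6) × 0.85 = 9487.9 / 115.20 × 0.85 ≈ 70.0 mL/min
14.7 vs 70.0 mL/min → Patient 2 is higher.

Patient 2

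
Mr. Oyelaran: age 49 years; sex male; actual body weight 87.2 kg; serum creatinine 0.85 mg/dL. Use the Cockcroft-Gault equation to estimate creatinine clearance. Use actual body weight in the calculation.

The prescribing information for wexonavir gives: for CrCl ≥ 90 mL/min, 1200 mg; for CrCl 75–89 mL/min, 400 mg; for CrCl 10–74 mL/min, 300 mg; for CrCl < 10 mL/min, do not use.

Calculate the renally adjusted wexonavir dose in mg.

CrCl = (140 − 49) × 87.2 / (72 × 0.85) = 7935.2 / 61.20 ≈ 129.7 mL/min
CrCl ≈ 130 mL/min → bracket ≥ 90 mL/min.
Dose for this bracket: 1200 mg.

1200 mg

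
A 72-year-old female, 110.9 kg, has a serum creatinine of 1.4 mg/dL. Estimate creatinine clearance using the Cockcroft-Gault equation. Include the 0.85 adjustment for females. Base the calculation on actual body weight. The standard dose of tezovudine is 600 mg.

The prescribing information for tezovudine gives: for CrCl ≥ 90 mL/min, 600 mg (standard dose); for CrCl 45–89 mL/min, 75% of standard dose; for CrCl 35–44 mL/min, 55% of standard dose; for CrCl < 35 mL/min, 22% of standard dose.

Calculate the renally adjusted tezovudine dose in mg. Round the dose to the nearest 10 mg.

450 mg

CrCl = (140 − 72) × 110.9 / (72 × 1.4) × 0.85 = 7541.2 / 100.80 × 0.85 ≈ 63.6 mL/min
CrCl ≈ 64 mL/min → bracket 45–89 mL/min.
75% of 600 mg = 450 mg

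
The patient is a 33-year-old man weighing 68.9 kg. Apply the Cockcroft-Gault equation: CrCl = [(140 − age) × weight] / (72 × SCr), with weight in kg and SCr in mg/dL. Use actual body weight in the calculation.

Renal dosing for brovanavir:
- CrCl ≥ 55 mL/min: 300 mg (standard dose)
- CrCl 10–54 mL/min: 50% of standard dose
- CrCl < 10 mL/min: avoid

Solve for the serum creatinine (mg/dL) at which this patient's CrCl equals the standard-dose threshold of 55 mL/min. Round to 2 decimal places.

1.86 mg/dL

Standard dose requires CrCl ≥ 55 mL/min.
Set (140 − 33) × 68.9 / (72 × SCr) = 55
SCr = (140 − 33) × 68.9 / (72 × 55) = 1.862 mg/dL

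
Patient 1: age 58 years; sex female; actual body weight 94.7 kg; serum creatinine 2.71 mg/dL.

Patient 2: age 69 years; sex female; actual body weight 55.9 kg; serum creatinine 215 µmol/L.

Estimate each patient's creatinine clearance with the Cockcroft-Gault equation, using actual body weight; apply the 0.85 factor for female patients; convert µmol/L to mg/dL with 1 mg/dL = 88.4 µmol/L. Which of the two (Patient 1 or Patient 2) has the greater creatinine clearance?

Patient 1

Patient 1: CrCl = (140 − 58) × 94.7 / (72 × 2.71) × 0.85 = 7765.4 / 195.12 × 0.85 ≈ 33.8 mL/min
Patient 2: SCr = 215 / 88.4 = 2.432 mg/dL
Patient 2: CrCl = (140 − 69) × 55.9 / (72 × 2.432) × 0.85 = 3968.9 / 175.10 × 0.85 ≈ 19.3 mL/min
33.8 vs 19.3 mL/min → Patient 1 is higher.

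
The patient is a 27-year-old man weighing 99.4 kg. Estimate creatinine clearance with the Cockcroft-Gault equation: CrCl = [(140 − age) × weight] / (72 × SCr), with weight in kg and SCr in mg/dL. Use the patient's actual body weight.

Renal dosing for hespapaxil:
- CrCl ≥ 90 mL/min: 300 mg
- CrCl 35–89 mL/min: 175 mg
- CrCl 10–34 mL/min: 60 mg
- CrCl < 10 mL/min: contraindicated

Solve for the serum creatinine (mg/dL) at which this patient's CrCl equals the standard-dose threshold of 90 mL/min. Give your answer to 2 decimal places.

Standard dose requires CrCl ≥ 90 mL/min.
Set (140 − 27) × 99.4 / (72 × SCr) = 90
SCr = (140 − 27) × 99.4 / (72 × 90) = 1.733 mg/dL

1.73 mg/dL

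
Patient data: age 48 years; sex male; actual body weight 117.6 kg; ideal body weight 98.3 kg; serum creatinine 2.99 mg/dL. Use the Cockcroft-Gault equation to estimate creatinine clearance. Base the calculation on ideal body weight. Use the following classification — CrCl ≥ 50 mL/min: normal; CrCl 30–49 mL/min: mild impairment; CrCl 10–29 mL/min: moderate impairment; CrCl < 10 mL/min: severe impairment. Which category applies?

CrCl = (140 − 48) × 98.3 / (72 × 2.99) = 9043.6 / 215.28 ≈ 42.0 mL/min
42 mL/min falls in the 'mild impairment' range.

mild impairment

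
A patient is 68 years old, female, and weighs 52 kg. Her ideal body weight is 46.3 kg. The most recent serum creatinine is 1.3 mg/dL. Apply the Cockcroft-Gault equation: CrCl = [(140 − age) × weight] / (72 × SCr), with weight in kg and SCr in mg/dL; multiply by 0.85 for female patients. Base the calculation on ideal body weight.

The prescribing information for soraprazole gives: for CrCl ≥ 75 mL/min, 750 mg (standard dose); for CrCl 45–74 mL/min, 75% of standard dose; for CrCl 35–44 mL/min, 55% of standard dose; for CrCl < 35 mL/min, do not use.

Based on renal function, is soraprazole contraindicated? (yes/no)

CrCl = (140 − 68) × 46.3 / (72 × 1.3) × 0.85 = 3333.6 / 93.60 × 0.85 ≈ 30.3 mL/min
CrCl ≈ 30 mL/min, which is < 35 mL/min.

yes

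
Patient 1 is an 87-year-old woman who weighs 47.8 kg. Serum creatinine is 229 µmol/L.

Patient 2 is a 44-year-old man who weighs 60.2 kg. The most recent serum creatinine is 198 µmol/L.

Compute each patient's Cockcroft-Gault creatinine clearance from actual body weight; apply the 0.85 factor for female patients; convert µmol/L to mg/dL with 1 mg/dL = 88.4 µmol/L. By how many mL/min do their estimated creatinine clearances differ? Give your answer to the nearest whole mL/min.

24 mL/min

Patient 1: SCr = 229 / 88.4 = 2.59 mg/dL
Patient 1: CrCl = (140 − 87) × 47.8 / (72 × 2.59) × 0.85 = 2533.4 / 186.48 × 0.85 ≈ 11.5 mL/min
Patient 2: SCr = 198 / 88.4 = 2.24 mg/dL
Patient 2: CrCl = (140 − 44) × 60.2 / (72 × 2.24) = 5779.2 / 161.28 ≈ 35.8 mL/min
|11.5 − 35.8| = 24.3 mL/min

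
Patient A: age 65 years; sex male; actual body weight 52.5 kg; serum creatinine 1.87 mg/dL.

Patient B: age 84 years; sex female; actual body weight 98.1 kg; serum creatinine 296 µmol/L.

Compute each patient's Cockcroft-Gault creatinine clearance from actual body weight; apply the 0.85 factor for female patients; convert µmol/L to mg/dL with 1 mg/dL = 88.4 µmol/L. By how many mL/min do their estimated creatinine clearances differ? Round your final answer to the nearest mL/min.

Patient A: CrCl = (140 − 65) × 52.5 / (72 × 1.87) = 3937.5 / 134.64 ≈ 29.2 mL/min
Patient B: SCr = 296 / 88.4 = 3.348 mg/dL
Patient B: CrCl = (140 − 84) × 98.1 / (72 × 3.348) × 0.85 = 5493.6 / 241.06 × 0.85 ≈ 19.4 mL/min
|29.2 − 19.4| = 9.8 mL/min

10 mL/min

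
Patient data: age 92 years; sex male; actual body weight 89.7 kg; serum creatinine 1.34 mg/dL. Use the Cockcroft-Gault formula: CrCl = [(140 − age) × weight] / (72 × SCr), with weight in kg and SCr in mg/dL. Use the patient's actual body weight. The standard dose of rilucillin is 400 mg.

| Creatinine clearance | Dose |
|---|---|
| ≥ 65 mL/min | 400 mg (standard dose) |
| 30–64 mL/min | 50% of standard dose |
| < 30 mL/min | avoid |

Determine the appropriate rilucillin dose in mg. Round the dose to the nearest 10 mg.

CrCl = (140 − 92) × 89.7 / (72 × 1.34) = 4305.6 / 96.48 ≈ 44.6 mL/min
CrCl ≈ 45 mL/min → bracket 30–64 mL/min.
50% of 400 mg = 200 mg

200 mg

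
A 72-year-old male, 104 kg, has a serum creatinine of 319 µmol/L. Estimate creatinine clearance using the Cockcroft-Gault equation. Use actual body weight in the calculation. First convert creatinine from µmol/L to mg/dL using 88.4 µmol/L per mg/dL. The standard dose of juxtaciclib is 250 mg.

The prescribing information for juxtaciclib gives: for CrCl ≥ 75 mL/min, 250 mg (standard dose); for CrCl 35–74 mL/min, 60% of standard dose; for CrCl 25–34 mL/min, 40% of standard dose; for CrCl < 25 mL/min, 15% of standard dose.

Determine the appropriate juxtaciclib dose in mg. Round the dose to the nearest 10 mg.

100 mg

SCr = 319 / 88.4 = 3.609 mg/dL
CrCl = (140 − 72) × 104 / (72 × 3.609) = 7072.0 / 259.85 ≈ 27.2 mL/min
CrCl ≈ 27 mL/min → bracket 25–34 mL/min.
40% of 250 mg = 100 mg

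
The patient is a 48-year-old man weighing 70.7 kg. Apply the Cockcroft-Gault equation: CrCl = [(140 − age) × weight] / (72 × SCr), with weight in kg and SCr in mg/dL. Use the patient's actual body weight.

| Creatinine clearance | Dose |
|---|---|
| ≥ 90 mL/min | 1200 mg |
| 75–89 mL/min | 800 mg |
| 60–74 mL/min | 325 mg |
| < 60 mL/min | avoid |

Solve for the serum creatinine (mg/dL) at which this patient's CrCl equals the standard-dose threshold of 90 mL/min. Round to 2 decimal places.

1.00 mg/dL

Standard dose requires CrCl ≥ 90 mL/min.
Set (140 − 48) × 70.7 / (72 × SCr) = 90
SCr = (140 − 48) × 70.7 / (72 × 90) = 1.004 mg/dL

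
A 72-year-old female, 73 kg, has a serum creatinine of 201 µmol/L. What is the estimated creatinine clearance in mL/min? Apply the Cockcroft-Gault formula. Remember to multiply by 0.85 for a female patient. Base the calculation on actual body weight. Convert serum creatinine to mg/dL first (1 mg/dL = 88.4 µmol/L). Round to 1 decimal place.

SCr = 201 / 88.4 = 2.274 mg/dL
CrCl = (140 − 72) × 73 / (72 × 2.274) × 0.85 = 4964.0 / 163.73 × 0.85 ≈ 25.8 mL/min

25.8 mL/min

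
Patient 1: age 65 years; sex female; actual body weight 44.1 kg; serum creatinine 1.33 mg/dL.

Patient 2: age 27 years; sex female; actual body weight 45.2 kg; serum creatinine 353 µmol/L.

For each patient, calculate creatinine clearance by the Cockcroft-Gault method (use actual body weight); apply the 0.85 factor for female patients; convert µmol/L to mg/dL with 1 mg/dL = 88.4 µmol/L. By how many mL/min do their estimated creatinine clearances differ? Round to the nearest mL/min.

14 mL/min

Patient 1: CrCl = (140 − 65) × 44.1 / (72 × 1.33) × 0.85 = 3307.5 / 95.76 × 0.85 ≈ 29.4 mL/min
Patient 2: SCr = 353 / 88.4 = 3.993 mg/dL
Patient 2: CrCl = (140 − 27) × 45.2 / (72 × 3.993) × 0.85 = 5107.6 / 287.50 × 0.85 ≈ 15.1 mL/min
|29.4 − 15.1| = 14.3 mL/min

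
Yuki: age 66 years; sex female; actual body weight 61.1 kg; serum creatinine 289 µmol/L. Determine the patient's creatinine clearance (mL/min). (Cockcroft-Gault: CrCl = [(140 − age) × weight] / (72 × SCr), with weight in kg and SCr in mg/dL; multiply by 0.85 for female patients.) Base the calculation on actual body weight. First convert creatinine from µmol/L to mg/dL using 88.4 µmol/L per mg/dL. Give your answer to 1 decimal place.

16.3 mL/min

SCr = 289 / 88.4 = 3.269 mg/dL
CrCl = (140 − 66) × 61.1 / (72 × 3.269) × 0.85 = 4521.4 / 235.37 × 0.85 ≈ 16.3 mL/min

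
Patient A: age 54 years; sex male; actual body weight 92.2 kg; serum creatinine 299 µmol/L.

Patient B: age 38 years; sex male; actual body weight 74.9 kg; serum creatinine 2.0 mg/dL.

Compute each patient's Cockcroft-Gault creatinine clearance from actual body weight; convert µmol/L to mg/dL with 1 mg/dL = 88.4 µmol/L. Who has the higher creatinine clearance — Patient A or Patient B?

Patient A: SCr = 299 / 88.4 = 3.382 mg/dL
Patient A: CrCl = (140 − 54) × 92.2 / (72 × 3.382) = 7929.2 / 243.50 ≈ 32.6 mL/min
Patient B: CrCl = (140 − 38) × 74.9 / (72 × 2) = 7639.8 / 144.00 ≈ 53.1 mL/min
32.6 vs 53.1 mL/min → Patient B is higher.

Patient B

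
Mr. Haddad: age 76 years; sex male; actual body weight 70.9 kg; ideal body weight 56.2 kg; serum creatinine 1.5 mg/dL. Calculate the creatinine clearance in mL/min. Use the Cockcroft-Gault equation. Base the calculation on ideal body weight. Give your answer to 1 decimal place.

CrCl = (140 − 76) × 56.2 / (72 × 1.5) = 3596.8 / 108.00 ≈ 33.3 mL/min

33.3 mL/min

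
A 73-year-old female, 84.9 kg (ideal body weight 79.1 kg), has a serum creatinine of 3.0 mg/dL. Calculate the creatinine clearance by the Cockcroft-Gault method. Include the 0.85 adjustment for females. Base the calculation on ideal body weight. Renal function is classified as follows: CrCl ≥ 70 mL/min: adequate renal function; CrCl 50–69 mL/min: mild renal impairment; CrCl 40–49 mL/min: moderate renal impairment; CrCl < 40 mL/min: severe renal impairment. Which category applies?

CrCl = (140 − 73) × 79.1 / (72 × 3) × 0.85 = 5299.7 / 216.00 × 0.85 ≈ 20.9 mL/min
21 mL/min falls in the 'severe renal impairment' range.

severe renal impairment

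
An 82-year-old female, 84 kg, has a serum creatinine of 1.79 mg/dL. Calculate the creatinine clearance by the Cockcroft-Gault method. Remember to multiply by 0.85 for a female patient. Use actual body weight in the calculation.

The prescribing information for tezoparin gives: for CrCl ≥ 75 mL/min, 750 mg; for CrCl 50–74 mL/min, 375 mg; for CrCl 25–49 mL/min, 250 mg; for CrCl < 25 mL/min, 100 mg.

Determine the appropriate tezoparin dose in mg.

CrCl = (140 − 82) × 84 / (72 × 1.79) × 0.85 = 4872.0 / 128.88 × 0.85 ≈ 32.1 mL/min
CrCl ≈ 32 mL/min → bracket 25–49 mL/min.
Dose for this bracket: 250 mg.

250 mg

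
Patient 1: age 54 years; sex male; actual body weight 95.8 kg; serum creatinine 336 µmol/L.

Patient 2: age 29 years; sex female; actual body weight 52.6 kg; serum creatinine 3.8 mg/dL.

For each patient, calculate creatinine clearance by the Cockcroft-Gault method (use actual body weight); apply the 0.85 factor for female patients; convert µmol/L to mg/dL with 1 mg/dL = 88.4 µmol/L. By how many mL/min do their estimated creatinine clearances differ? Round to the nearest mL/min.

Patient 1: SCr = 336 / 88.4 = 3.801 mg/dL
Patient 1: CrCl = (140 − 54) × 95.8 / (72 × 3.801) = 8238.8 / 273.67 ≈ 30.1 mL/min
Patient 2: CrCl = (140 − 29) × 52.6 / (72 × 3.8) × 0.85 = 5838.6 / 273.60 × 0.85 ≈ 18.1 mL/min
|30.1 − 18.1| = 12.0 mL/min

12 mL/min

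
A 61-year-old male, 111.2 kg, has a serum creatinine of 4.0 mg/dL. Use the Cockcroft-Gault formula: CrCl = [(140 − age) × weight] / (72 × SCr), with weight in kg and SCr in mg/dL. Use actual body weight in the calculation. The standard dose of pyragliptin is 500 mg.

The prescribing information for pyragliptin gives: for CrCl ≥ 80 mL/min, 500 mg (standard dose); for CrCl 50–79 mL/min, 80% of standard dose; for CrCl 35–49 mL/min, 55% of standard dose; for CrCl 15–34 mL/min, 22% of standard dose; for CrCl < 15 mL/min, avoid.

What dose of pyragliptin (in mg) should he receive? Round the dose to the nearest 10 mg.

CrCl = (140 − 61) × 111.2 / (72 × 4) = 8784.8 / 288.00 ≈ 30.5 mL/min
CrCl ≈ 31 mL/min → bracket 15–34 mL/min.
22% of 500 mg = 110 mg

110 mg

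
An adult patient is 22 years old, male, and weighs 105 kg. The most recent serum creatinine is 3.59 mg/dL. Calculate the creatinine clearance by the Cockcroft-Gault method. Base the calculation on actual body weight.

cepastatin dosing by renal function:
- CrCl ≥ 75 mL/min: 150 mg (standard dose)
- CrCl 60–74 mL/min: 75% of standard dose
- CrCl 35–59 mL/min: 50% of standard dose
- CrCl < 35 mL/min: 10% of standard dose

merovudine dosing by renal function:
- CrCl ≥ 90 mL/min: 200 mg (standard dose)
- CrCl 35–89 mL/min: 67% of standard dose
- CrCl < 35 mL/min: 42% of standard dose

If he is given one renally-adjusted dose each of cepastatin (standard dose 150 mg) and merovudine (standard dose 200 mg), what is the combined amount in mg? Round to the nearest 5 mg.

210 mg

CrCl = (140 − 22) × 105 / (72 × 3.59) = 12390.0 / 258.48 ≈ 47.9 mL/min
CrCl ≈ 48 mL/min.
cepastatin: 35–59 mL/min → 50% of 150 mg = 75 mg.
merovudine: 35–89 mL/min → 67% of 200 mg = 134 mg.
Total = 75 + 134 = 209 mg.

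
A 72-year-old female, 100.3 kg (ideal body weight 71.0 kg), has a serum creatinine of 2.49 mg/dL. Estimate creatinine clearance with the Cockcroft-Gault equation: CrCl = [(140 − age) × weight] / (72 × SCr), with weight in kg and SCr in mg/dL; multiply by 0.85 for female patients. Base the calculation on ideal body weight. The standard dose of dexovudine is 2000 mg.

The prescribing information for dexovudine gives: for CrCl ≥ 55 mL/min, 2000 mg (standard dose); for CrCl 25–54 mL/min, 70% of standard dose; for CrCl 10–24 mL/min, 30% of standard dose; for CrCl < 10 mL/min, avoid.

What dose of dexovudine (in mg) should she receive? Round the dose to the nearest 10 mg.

CrCl = (140 − 72) × 71 / (72 × 2.49) × 0.85 = 4828.0 / 179.28 × 0.85 ≈ 22.9 mL/min
CrCl ≈ 23 mL/min → bracket 10–24 mL/min.
30% of 2000 mg = 600 mg

600 mg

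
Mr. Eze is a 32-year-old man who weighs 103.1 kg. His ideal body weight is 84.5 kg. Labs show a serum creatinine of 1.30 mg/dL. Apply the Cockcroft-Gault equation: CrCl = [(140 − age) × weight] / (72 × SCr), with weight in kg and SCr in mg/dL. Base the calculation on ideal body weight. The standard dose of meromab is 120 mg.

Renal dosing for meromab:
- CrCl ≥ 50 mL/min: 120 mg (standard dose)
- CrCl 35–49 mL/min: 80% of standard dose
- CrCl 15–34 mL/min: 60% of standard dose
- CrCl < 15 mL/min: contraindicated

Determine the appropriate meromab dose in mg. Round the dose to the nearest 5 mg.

CrCl = (140 − 32) × 84.5 / (72 × 1.3) = 9126.0 / 93.60 ≈ 97.5 mL/min
CrCl ≈ 97 mL/min → bracket ≥ 50 mL/min.
100% of 120 mg = 120 mg

120 mg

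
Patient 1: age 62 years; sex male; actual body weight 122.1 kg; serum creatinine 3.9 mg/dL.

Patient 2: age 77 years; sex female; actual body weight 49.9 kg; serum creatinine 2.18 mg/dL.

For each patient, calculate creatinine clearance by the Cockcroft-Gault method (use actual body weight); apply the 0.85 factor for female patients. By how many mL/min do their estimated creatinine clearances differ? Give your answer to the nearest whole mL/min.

17 mL/min

Patient 1: CrCl = (140 − 62) × 122.1 / (72 × 3.9) = 9523.8 / 280.80 ≈ 33.9 mL/min
Patient 2: CrCl = (140 − 77) × 49.9 / (72 × 2.18) × 0.85 = 3143.7 / 156.96 × 0.85 ≈ 17.0 mL/min
|33.9 − 17.0| = 16.9 mL/min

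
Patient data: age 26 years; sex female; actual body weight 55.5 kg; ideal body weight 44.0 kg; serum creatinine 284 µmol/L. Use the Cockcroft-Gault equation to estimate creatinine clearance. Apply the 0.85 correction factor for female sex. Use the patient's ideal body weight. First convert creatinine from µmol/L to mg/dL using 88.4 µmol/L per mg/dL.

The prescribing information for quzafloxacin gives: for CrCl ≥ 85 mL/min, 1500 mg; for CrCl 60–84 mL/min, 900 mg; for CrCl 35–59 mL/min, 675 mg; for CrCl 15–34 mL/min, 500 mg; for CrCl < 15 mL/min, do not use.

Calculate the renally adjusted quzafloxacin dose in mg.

500 mg

SCr = 284 / 88.4 = 3.213 mg/dL
CrCl = (140 − 26) × 44 / (72 × 3.213) × 0.85 = 5016.0 / 231.34 × 0.85 ≈ 18.4 mL/min
CrCl ≈ 18 mL/min → bracket 15–34 mL/min.
Dose for this bracket: 500 mg.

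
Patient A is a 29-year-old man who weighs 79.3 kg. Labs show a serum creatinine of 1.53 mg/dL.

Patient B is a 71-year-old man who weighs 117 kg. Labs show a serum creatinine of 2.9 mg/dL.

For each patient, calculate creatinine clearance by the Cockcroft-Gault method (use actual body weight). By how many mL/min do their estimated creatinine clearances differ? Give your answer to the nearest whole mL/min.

41 mL/min

Patient A: CrCl = (140 − 29) × 79.3 / (72 × 1.53) = 8802.3 / 110.16 ≈ 79.9 mL/min
Patient B: CrCl = (140 − 71) × 117 / (72 × 2.9) = 8073.0 / 208.80 ≈ 38.7 mL/min
|79.9 − 38.7| = 41.2 mL/min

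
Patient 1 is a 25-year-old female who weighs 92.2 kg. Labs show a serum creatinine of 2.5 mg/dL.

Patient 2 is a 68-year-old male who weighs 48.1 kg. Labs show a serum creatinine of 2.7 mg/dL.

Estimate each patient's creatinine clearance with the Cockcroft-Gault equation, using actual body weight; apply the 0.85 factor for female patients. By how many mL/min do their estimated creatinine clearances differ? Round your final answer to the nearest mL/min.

Patient 1: CrCl = (140 − 25) × 92.2 / (72 × 2.5) × 0.85 = 10603.0 / 180.00 × 0.85 ≈ 50.1 mL/min
Patient 2: CrCl = (140 − 68) × 48.1 / (72 × 2.7) = 3463.2 / 194.40 ≈ 17.8 mL/min
|50.1 − 17.8| = 32.3 mL/min

32 mL/min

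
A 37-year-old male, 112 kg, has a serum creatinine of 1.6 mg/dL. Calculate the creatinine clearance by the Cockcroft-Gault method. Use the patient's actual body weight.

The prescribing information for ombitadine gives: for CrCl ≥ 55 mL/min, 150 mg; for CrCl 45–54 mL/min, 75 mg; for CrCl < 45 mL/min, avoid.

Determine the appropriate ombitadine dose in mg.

CrCl = (140 − 37) × 112 / (72 × 1.6) = 11536.0 / 115.20 ≈ 100.1 mL/min
CrCl ≈ 100 mL/min → bracket ≥ 55 mL/min.
Dose for this bracket: 150 mg.

150 mg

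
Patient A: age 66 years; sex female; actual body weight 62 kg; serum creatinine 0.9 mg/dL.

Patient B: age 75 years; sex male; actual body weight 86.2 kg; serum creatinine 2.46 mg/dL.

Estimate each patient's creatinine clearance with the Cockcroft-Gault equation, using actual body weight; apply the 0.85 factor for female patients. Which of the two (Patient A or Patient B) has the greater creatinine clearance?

Patient A: CrCl = (140 − 66) × 62 / (72 × 0.9) × 0.85 = 4588.0 / 64.80 × 0.85 ≈ 60.2 mL/min
Patient B: CrCl = (140 − 75) × 86.2 / (72 × 2.46) = 5603.0 / 177.12 ≈ 31.6 mL/min
60.2 vs 31.6 mL/min → Patient A is higher.

Patient A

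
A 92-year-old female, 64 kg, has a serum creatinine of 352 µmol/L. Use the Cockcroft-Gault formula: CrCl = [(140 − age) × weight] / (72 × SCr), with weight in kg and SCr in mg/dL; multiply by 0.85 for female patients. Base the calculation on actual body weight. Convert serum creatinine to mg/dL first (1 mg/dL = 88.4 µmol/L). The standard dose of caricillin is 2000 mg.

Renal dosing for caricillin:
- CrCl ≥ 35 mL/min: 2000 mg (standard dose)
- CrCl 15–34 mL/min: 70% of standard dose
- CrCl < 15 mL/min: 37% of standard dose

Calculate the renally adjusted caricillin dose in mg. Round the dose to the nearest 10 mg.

SCr = 352 / 88.4 = 3.982 mg/dL
CrCl = (140 − 92) × 64 / (72 × 3.982) × 0.85 = 3072.0 / 286.70 × 0.85 ≈ 9.1 mL/min
CrCl ≈ 9 mL/min → bracket < 15 mL/min.
37% of 2000 mg = 740 mg

740 mg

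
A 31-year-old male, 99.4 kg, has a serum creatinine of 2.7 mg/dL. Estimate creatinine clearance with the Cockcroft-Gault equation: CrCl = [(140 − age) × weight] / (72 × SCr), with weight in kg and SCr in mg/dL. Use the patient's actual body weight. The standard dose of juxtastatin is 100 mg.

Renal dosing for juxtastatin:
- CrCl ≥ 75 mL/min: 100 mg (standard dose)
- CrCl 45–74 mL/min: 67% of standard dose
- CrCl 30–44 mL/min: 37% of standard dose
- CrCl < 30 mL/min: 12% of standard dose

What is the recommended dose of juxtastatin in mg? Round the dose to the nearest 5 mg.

65 mg

CrCl = (140 − 31) × 99.4 / (72 × 2.7) = 10834.6 / 194.40 ≈ 55.7 mL/min
CrCl ≈ 56 mL/min → bracket 45–74 mL/min.
67% of 100 mg = 67 mg → 65 mg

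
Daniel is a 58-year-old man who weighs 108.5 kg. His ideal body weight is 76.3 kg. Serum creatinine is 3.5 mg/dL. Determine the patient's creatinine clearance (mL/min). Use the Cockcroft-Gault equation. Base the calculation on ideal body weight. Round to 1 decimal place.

CrCl = (140 − 58) × 76.3 / (72 × 3.5) = 6256.6 / 252.00 ≈ 24.8 mL/min

24.8 mL/min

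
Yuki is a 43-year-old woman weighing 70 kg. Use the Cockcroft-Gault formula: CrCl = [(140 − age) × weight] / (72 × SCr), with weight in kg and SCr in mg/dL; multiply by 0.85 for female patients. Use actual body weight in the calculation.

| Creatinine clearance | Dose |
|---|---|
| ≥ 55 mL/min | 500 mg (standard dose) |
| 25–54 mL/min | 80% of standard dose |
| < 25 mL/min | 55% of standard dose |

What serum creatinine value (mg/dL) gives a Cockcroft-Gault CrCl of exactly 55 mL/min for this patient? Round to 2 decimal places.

Standard dose requires CrCl ≥ 55 mL/min.
Set (140 − 43) × 70 × 0.85 / (72 × SCr) = 55
SCr = (140 − 43) × 70 × 0.85 / (72 × 55) = 1.457 mg/dL

1.46 mg/dL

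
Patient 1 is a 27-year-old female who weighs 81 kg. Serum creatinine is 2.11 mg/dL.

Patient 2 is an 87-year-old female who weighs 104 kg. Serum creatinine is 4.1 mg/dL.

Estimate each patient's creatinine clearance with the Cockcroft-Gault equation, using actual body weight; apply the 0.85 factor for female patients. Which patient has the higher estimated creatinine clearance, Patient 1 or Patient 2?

Patient 1

Patient 1: CrCl = (140 − 27) × 81 / (72 × 2.11) × 0.85 = 9153.0 / 151.92 × 0.85 ≈ 51.2 mL/min
Patient 2: CrCl = (140 − 87) × 104 / (72 × 4.1) × 0.85 = 5512.0 / 295.20 × 0.85 ≈ 15.9 mL/min
51.2 vs 15.9 mL/min → Patient 1 is higher.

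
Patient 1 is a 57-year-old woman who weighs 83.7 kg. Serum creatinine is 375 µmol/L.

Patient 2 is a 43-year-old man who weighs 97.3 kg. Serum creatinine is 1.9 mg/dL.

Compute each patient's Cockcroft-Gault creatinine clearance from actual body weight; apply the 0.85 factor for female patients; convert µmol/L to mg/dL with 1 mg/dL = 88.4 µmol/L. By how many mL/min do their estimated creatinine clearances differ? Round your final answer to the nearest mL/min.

50 mL/min

Patient 1: SCr = 375 / 88.4 = 4.242 mg/dL
Patient 1: CrCl = (140 − 57) × 83.7 / (72 × 4.242) × 0.85 = 6947.1 / 305.42 × 0.85 ≈ 19.3 mL/min
Patient 2: CrCl = (140 − 43) × 97.3 / (72 × 1.9) = 9438.1 / 136.80 ≈ 69.0 mL/min
|19.3 − 69.0| = 49.7 mL/min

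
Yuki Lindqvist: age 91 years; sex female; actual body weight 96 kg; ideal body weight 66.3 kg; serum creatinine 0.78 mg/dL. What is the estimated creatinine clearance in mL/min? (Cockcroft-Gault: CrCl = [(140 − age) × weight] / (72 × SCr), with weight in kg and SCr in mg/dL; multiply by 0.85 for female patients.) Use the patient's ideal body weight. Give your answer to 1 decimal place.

CrCl = (140 − 91) × 66.3 / (72 × 0.78) × 0.85 = 3248.7 / 56.16 × 0.85 ≈ 49.2 mL/min

49.2 mL/min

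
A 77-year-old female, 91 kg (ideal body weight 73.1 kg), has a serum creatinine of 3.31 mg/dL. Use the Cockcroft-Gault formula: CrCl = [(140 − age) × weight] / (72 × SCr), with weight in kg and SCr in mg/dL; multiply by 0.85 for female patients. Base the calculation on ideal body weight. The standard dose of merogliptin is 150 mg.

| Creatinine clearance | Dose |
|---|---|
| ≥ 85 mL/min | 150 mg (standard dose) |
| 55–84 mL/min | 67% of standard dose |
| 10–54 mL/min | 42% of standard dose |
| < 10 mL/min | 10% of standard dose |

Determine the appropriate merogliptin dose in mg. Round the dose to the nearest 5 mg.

CrCl = (140 − 77) × 73.1 / (72 × 3.31) × 0.85 = 4605.3 / 238.32 × 0.85 ≈ 16.4 mL/min
CrCl ≈ 16 mL/min → bracket 10–54 mL/min.
42% of 150 mg = 63 mg → 65 mg

65 mg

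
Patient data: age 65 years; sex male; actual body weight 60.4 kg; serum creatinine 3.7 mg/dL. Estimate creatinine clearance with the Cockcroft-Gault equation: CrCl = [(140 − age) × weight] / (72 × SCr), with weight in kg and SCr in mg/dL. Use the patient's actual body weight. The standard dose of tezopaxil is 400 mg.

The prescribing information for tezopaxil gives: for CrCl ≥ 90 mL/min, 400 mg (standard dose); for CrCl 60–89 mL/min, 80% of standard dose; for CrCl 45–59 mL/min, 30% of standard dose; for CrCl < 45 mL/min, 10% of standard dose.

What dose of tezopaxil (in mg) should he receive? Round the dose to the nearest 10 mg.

CrCl = (140 − 65) × 60.4 / (72 × 3.7) = 4530.0 / 266.40 ≈ 17.0 mL/min
CrCl ≈ 17 mL/min → bracket < 45 mL/min.
10% of 400 mg = 40 mg

40 mg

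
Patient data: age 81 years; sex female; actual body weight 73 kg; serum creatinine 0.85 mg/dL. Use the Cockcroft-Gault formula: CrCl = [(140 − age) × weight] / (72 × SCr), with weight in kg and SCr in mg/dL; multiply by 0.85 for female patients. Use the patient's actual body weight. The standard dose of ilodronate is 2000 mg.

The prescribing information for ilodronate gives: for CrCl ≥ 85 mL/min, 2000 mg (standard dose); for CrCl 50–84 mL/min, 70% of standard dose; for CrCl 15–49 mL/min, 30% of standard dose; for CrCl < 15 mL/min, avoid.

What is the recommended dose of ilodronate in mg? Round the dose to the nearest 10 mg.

CrCl = (140 − 81) × 73 / (72 × 0.85) × 0.85 = 4307.0 / 61.20 × 0.85 ≈ 59.8 mL/min
CrCl ≈ 60 mL/min → bracket 50–84 mL/min.
70% of 2000 mg = 1400 mg

1400 mg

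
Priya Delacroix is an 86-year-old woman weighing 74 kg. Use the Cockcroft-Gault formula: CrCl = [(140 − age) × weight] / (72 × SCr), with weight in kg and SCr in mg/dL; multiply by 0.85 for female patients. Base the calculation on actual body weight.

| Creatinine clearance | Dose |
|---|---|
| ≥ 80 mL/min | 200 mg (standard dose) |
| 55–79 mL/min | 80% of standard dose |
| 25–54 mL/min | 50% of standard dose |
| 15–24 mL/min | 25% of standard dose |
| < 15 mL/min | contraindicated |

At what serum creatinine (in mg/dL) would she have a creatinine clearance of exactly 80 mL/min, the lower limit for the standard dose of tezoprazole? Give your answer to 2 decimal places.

Standard dose requires CrCl ≥ 80 mL/min.
Set (140 − 86) × 74 × 0.85 / (72 × SCr) = 80
SCr = (140 − 86) × 74 × 0.85 / (72 × 80) = 0.590 mg/dL

0.59 mg/dL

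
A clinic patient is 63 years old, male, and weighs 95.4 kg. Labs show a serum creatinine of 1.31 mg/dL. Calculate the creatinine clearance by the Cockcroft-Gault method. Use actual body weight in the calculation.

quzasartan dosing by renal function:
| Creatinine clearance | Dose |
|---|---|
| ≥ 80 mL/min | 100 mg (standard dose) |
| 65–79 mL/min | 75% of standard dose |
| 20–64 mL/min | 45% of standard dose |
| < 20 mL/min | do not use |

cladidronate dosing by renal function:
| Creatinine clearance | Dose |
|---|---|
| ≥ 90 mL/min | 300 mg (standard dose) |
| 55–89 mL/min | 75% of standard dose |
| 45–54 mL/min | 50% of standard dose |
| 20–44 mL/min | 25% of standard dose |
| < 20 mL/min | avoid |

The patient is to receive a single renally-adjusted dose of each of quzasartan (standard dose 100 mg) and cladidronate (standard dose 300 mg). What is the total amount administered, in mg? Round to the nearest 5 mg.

CrCl = (140 − 63) × 95.4 / (72 × 1.31) = 7345.8 / 94.32 ≈ 77.9 mL/min
CrCl ≈ 78 mL/min.
quzasartan: 65–79 mL/min → 75% of 100 mg = 75 mg.
cladidronate: 55–89 mL/min → 75% of 300 mg = 225 mg.
Total = 75 + 225 = 300 mg.

300 mg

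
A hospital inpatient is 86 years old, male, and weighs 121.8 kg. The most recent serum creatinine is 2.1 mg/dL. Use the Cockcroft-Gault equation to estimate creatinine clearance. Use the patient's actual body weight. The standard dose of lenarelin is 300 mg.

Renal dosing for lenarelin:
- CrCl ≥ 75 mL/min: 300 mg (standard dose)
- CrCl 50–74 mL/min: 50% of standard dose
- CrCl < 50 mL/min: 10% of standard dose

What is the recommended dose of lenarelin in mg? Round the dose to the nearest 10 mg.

30 mg

CrCl = (140 − 86) × 121.8 / (72 × 2.1) = 6577.2 / 151.20 ≈ 43.5 mL/min
CrCl ≈ 43 mL/min → bracket < 50 mL/min.
10% of 300 mg = 30 mg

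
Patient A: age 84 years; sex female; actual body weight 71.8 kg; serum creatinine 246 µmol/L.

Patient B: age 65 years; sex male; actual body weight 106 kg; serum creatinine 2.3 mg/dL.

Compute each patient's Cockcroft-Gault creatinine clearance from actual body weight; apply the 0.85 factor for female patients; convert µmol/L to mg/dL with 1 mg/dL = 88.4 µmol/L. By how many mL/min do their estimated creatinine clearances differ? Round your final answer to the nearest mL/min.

Patient A: SCr = 246 / 88.4 = 2.783 mg/dL
Patient A: CrCl = (140 − 84) × 71.8 / (72 × 2.783) × 0.85 = 4020.8 / 200.38 × 0.85 ≈ 17.1 mL/min
Patient B: CrCl = (140 − 65) × 106 / (72 × 2.3) = 7950.0 / 165.60 ≈ 48.0 mL/min
|17.1 − 48.0| = 30.9 mL/min

31 mL/min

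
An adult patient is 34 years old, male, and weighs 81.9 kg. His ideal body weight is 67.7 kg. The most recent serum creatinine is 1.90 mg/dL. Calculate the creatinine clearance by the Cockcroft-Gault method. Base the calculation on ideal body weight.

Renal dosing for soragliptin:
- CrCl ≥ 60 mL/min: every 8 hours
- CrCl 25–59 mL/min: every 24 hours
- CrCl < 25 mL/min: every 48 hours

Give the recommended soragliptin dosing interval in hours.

CrCl = (140 − 34) × 67.7 / (72 × 1.9) = 7176.2 / 136.80 ≈ 52.5 mL/min
CrCl ≈ 52 mL/min → bracket 25–59 mL/min → every 24 hours.

every 24 hours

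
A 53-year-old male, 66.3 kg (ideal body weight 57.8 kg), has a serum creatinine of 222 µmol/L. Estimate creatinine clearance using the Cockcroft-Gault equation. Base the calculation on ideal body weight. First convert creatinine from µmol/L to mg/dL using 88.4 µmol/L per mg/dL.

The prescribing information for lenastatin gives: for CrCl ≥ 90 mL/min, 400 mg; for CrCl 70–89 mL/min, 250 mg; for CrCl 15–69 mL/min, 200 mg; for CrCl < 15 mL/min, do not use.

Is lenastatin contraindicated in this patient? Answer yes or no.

no

SCr = 222 / 88.4 = 2.511 mg/dL
CrCl = (140 − 53) × 57.8 / (72 × 2.511) = 5028.6 / 180.79 ≈ 27.8 mL/min
CrCl ≈ 28 mL/min, which is ≥ 15 mL/min.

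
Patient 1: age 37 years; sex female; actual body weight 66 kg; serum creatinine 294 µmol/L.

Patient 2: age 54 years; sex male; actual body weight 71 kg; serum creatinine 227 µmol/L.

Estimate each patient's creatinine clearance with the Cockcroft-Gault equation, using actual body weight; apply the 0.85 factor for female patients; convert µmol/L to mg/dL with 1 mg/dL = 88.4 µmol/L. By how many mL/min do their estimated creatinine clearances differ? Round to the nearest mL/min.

Patient 1: SCr = 294 / 88.4 = 3.326 mg/dL
Patient 1: CrCl = (140 − 37) × 66 / (72 × 3.326) × 0.85 = 6798.0 / 239.47 × 0.85 ≈ 24.1 mL/min
Patient 2: SCr = 227 / 88.4 = 2.568 mg/dL
Patient 2: CrCl = (140 − 54) × 71 / (72 × 2.568) = 6106.0 / 184.90 ≈ 33.0 mL/min
|24.1 − 33.0| = 8.9 mL/min

9 mL/min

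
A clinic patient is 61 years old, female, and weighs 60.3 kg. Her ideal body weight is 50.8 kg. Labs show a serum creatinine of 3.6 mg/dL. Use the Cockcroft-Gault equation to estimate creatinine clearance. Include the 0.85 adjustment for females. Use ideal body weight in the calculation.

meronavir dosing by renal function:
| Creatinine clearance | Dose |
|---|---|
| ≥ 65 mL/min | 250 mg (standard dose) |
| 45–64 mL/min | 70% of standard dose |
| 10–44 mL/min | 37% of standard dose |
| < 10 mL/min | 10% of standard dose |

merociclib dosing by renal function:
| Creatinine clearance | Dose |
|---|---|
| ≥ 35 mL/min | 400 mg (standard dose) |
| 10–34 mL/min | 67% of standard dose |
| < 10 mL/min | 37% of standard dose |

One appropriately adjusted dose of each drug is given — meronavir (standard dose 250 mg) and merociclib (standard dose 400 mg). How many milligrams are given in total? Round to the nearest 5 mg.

360 mg

CrCl = (140 − 61) × 50.8 / (72 × 3.6) × 0.85 = 4013.2 / 259.20 × 0.85 ≈ 13.2 mL/min
CrCl ≈ 13 mL/min.
meronavir: 10–44 mL/min → 37% of 250 mg = 92.5 mg.
merociclib: 10–34 mL/min → 67% of 400 mg = 268 mg.
Total = 92.5 + 268 = 360.5 mg.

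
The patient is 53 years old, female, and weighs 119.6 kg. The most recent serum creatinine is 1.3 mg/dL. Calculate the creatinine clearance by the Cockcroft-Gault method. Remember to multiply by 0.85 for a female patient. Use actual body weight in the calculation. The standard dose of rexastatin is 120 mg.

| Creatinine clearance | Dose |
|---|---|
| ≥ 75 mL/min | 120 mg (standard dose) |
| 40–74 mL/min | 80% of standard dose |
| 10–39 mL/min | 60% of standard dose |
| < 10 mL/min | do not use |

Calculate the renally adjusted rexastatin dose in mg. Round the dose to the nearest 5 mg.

CrCl = (140 − 53) × 119.6 / (72 × 1.3) × 0.85 = 10405.2 / 93.60 × 0.85 ≈ 94.5 mL/min
CrCl ≈ 94 mL/min → bracket ≥ 75 mL/min.
100% of 120 mg = 120 mg

120 mg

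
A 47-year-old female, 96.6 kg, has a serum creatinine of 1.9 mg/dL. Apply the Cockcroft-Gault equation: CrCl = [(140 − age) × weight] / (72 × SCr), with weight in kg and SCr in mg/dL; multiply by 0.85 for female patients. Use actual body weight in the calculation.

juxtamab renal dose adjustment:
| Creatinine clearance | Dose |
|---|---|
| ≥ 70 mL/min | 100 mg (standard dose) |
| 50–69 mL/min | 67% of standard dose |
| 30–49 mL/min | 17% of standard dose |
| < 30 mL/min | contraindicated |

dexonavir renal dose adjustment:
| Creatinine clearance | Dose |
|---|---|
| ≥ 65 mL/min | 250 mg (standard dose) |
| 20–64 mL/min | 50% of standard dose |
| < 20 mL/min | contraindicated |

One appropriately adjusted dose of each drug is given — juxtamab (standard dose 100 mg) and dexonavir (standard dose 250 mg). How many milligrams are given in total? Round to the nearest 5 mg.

190 mg

CrCl = (140 − 47) × 96.6 / (72 × 1.9) × 0.85 = 8983.8 / 136.80 × 0.85 ≈ 55.8 mL/min
CrCl ≈ 56 mL/min.
juxtamab: 50–69 mL/min → 67% of 100 mg = 67 mg.
dexonavir: 20–64 mL/min → 50% of 250 mg = 125 mg.
Total = 67 + 125 = 192 mg.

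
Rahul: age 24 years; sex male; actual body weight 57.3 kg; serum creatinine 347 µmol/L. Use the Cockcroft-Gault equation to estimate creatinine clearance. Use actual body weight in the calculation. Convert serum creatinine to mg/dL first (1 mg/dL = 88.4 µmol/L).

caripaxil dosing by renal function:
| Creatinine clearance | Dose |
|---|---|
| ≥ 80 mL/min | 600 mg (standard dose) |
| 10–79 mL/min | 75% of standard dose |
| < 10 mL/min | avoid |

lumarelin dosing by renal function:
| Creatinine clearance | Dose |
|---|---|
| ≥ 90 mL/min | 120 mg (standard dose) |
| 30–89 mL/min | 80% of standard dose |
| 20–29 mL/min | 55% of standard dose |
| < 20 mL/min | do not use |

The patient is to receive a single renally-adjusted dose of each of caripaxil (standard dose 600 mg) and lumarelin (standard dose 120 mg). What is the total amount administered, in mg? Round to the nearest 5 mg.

SCr = 347 / 88.4 = 3.925 mg/dL
CrCl = (140 − 24) × 57.3 / (72 × 3.925) = 6646.8 / 282.60 ≈ 23.5 mL/min
CrCl ≈ 24 mL/min.
caripaxil: 10–79 mL/min → 75% of 600 mg = 450 mg.
lumarelin: 20–29 mL/min → 55% of 120 mg = 66 mg.
Total = 450 + 66 = 516 mg.

515 mg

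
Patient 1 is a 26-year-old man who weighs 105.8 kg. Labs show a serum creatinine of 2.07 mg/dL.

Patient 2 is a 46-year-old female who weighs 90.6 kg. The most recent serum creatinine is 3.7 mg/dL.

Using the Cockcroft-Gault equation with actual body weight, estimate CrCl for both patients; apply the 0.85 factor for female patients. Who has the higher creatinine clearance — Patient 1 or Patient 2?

Patient 1: CrCl = (140 − 26) × 105.8 / (72 × 2.07) = 12061.2 / 149.04 ≈ 80.9 mL/min
Patient 2: CrCl = (140 − 46) × 90.6 / (72 × 3.7) × 0.85 = 8516.4 / 266.40 × 0.85 ≈ 27.2 mL/min
80.9 vs 27.2 mL/min → Patient 1 is higher.

Patient 1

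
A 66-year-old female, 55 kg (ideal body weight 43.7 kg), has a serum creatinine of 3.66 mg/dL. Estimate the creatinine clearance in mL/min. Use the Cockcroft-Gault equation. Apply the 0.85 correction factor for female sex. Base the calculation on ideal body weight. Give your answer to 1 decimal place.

10.4 mL/min

CrCl = (140 − 66) × 43.7 / (72 × 3.66) × 0.85 = 3233.8 / 263.52 × 0.85 ≈ 10.4 mL/min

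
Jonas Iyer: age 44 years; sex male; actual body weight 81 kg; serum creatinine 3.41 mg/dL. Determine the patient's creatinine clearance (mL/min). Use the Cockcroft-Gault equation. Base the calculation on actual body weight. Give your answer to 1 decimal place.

CrCl = (140 − 44) × 81 / (72 × 3.41) = 7776.0 / 245.52 ≈ 31.7 mL/min

31.7 mL/min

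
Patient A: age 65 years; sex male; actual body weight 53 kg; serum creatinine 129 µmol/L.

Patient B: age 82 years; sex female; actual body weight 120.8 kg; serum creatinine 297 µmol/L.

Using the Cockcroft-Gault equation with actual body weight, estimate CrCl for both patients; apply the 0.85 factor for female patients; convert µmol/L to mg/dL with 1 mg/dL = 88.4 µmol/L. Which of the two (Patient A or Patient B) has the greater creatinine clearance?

Patient A

Patient A: SCr = 129 / 88.4 = 1.459 mg/dL
Patient A: CrCl = (140 − 65) × 53 / (72 × 1.459) = 3975.0 / 105.05 ≈ 37.8 mL/min
Patient B: SCr = 297 / 88.4 = 3.36 mg/dL
Patient B: CrCl = (140 − 82) × 120.8 / (72 × 3.36) × 0.85 = 7006.4 / 241.92 × 0.85 ≈ 24.6 mL/min
37.8 vs 24.6 mL/min → Patient A is higher.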